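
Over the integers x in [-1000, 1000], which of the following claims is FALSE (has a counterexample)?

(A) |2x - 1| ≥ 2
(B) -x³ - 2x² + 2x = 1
(A) x = 0: LHS = |2·0 - 1| = |-1| = 1; 1 ≥ 2 — FAILS
(B) x = 0: LHS = -0³ - 2·0² + 2·0 = 0; 0 = 1 — FAILS

Answer: Both A and B are false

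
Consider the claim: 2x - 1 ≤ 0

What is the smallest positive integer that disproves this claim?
Testing positive integers:
x = 1: LHS = 2·1 - 1 = 1; 1 ≤ 0 — FAILS  ← smallest positive counterexample

Answer: x = 1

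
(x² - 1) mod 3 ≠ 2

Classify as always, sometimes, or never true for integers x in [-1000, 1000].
Holds at x = 1: LHS = (1² - 1) mod 3 = 0 mod 3 = 0; 0 ≠ 2 — holds
Fails at x = 0: LHS = (0² - 1) mod 3 = (-1) mod 3 = 2; 2 ≠ 2 — FAILS
It is satisfied by some integers in the range but not all.

Answer: Sometimes true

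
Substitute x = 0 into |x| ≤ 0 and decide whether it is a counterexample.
Substitute x = 0 into the relation:
x = 0: LHS = |0| = 0; 0 ≤ 0 — holds

The claim holds here, so x = 0 is not a counterexample. (A counterexample exists elsewhere, e.g. x = 1.)

Answer: No, x = 0 is not a counterexample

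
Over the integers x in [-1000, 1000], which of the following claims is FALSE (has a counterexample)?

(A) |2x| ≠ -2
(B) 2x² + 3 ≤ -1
(A) An absolute value is never negative, so the left side is ≥ 0 for every x, while the right side is -2. Tightest case in [-1000, 1000] is x = 0:
x = 0: LHS = |2·0| = |0| = 0; 0 ≠ -2 — holds
Hence LHS − RHS is never 0, i.e. the two sides are never equal, so the relation holds for every integer in [-1000, 1000].

(B) x = 0: LHS = 2·0² + 3 = 3; 3 ≤ -1 — FAILS

Only (B) has a counterexample.

Answer: B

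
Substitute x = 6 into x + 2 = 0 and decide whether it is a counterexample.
Substitute x = 6 into the relation:
x = 6: LHS = 6 + 2 = 8; 8 = 0 — FAILS

Since the claim fails at x = 6, this value is a counterexample.

Answer: Yes, x = 6 is a counterexample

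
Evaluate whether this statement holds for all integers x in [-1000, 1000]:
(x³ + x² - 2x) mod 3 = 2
The claim fails at x = 0:
x = 0: LHS = (0³ + 0² - 2·0) mod 3 = 0 mod 3 = 0; 0 = 2 — FAILS

Because a single integer refutes it, the statement is false.

Answer: False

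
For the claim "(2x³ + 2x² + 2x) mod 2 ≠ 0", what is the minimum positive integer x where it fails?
Testing positive integers:
x = 1: LHS = (2·1³ + 2·1² + 2·1) mod 2 = 6 mod 2 = 0; 0 ≠ 0 — FAILS  ← smallest positive counterexample

Answer: x = 1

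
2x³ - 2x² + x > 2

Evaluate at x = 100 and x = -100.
x = 100: LHS = 2·100³ - 2·100² + 100 = 1980100; 1980100 > 2 — holds
x = -100: LHS = 2·(-100)³ - 2·(-100)² + (-100) = -2020100; -2020100 > 2 — FAILS

Answer: Partially: holds for x = 100, fails for x = -100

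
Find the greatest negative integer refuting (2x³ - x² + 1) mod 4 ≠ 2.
Testing negative integers from -1 downward:
x = -1: LHS = (2·(-1)³ - (-1)² + 1) mod 4 = (-2) mod 4 = 2; 2 ≠ 2 — FAILS  ← closest negative counterexample to 0

Answer: x = -1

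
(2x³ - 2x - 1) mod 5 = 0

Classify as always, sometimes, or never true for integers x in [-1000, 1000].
For a polynomial with integer coefficients, its value mod 5 depends only on x mod 5, so it suffices to check one representative of each residue class, x = 0, 1, 2, 3, 4:
x = 0: LHS = (2·0³ - 2·0 - 1) mod 5 = (-1) mod 5 = 4; 4 = 0 — FAILS
x = 1: LHS = (2·1³ - 2·1 - 1) mod 5 = (-1) mod 5 = 4; 4 = 0 — FAILS
x = 2: LHS = (2·2³ - 2·2 - 1) mod 5 = 11 mod 5 = 1; 1 = 0 — FAILS
x = 3: LHS = (2·3³ - 2·3 - 1) mod 5 = 47 mod 5 = 2; 2 = 0 — FAILS
x = 4: LHS = (2·4³ - 2·4 - 1) mod 5 = 119 mod 5 = 4; 4 = 0 — FAILS
The relation fails in every residue class, so the claimed relation (=) fails for every integer in [-1000, 1000].

No integer in the range satisfies it.

Answer: Never true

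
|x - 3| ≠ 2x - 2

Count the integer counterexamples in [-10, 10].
Track d = LHS − RHS over the integers in [-10, 10]. Equality would need d = 0, but d changes sign only between consecutive integers, jumping over 0:
x = 1: LHS = |1 - 3| = |-2| = 2, RHS = 2·1 - 2 = 0; 2 ≠ 0 — holds  (d = 2)
x = 2: LHS = |2 - 3| = |-1| = 1, RHS = 2·2 - 2 = 2; 1 ≠ 2 — holds  (d = -1)
Away from these crossings d keeps a constant sign, and checking every integer in [-10, 10] confirms d ≠ 0 throughout. Hence the two sides are never equal, so the relation holds for every integer in [-10, 10].

No counterexample appears in that range.

Answer: 0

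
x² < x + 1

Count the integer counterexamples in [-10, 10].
Counterexamples in [-10, 10]: {-10, -9, -8, -7, -6, -5, -4, -3, -2, -1, 2, 3, 4, 5, 6, 7, 8, 9, 10}.

Counting them gives 19 values.

Answer: 19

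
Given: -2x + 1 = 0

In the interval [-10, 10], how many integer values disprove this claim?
Counterexamples in [-10, 10]: {-10, -9, -8, -7, -6, -5, -4, -3, -2, -1, 0, 1, 2, 3, 4, 5, 6, 7, 8, 9, 10}.

Counting them gives 21 values.

Answer: 21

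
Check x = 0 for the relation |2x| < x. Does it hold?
x = 0: LHS = |2·0| = |0| = 0; 0 < 0 — FAILS

The relation fails at x = 0, so x = 0 is a counterexample.

Answer: No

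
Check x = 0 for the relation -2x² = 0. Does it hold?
x = 0: LHS = -2·0² = 0; 0 = 0 — holds

The relation is satisfied at x = 0.

Answer: Yes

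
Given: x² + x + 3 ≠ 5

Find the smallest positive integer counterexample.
Testing positive integers:
x = 1: LHS = 1² + 1 + 3 = 5; 5 ≠ 5 — FAILS  ← smallest positive counterexample

Answer: x = 1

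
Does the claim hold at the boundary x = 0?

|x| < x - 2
x = 0: LHS = |0| = 0, RHS = 0 - 2 = -2; 0 < -2 — FAILS

The relation fails at x = 0, so x = 0 is a counterexample.

Answer: No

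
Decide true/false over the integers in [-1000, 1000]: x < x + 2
Over all integers in [-1000, 1000], LHS − RHS is largest at x = 0, where it equals -2:
x = 0: RHS = 0 + 2 = 2; 0 < 2 — holds
At the ends of the range:
x = -1000: RHS = (-1000) + 2 = -998; -1000 < -998 — holds
x = 1000: RHS = 1000 + 2 = 1002; 1000 < 1002 — holds
Hence LHS − RHS is never zero or positive, i.e. LHS < RHS throughout, so the relation holds for every integer in [-1000, 1000].

No counterexample exists.

Answer: True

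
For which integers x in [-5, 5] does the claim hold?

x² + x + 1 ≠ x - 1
Over all integers in [-5, 5], LHS − RHS is always positive; it is smallest at x = 0, where it equals 2:
x = 0: LHS = 0² + 0 + 1 = 1, RHS = 0 - 1 = -1; 1 ≠ -1 — holds
At the ends of the range:
x = -5: LHS = (-5)² + (-5) + 1 = 21, RHS = (-5) - 1 = -6; 21 ≠ -6 — holds
x = 5: LHS = 5² + 5 + 1 = 31, RHS = 5 - 1 = 4; 31 ≠ 4 — holds
Hence LHS − RHS is never 0, i.e. the two sides are never equal, so the relation holds for every integer in [-5, 5].

Answer: All integers in [-5, 5]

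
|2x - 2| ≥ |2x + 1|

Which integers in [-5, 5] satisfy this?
Holds for: {-5, -4, -3, -2, -1, 0}
Fails for: {1, 2, 3, 4, 5}

Answer: {-5, -4, -3, -2, -1, 0}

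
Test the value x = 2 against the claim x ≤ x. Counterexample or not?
Substitute x = 2 into the relation:
x = 2: 2 ≤ 2 — holds

The relation holds at x = 2, so it is not a counterexample.

Answer: No, x = 2 is not a counterexample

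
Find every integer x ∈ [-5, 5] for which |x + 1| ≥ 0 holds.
An absolute value is never negative, so the left side is ≥ 0 for every x, while the right side is 0. Tightest case in [-5, 5] is x = -1:
x = -1: LHS = |(-1) + 1| = |0| = 0; 0 ≥ 0 — holds
Hence LHS − RHS is never negative, i.e. LHS ≥ RHS throughout, so the relation holds for every integer in [-5, 5].

Answer: All integers in [-5, 5]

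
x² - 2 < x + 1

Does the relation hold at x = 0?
x = 0: LHS = 0² - 2 = -2, RHS = 0 + 1 = 1; -2 < 1 — holds

The relation is satisfied at x = 0.

Answer: Yes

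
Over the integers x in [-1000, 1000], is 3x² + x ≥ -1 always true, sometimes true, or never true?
Over all integers in [-1000, 1000], LHS − RHS is smallest at x = 0, where it equals 1:
x = 0: LHS = 3·0² + 0 = 0; 0 ≥ -1 — holds
At the ends of the range:
x = -1000: LHS = 3·(-1000)² + (-1000) = 2999000; 2999000 ≥ -1 — holds
x = 1000: LHS = 3·1000² + 1000 = 3001000; 3001000 ≥ -1 — holds
Hence LHS − RHS is never negative, i.e. LHS ≥ RHS throughout, so the relation holds for every integer in [-1000, 1000].

No counterexample exists.

Answer: Always true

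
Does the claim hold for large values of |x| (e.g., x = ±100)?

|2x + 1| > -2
x = 100: LHS = |2·100 + 1| = |201| = 201; 201 > -2 — holds
x = -100: LHS = |2·(-100) + 1| = |-199| = 199; 199 > -2 — holds

Answer: Yes, holds for both x = 100 and x = -100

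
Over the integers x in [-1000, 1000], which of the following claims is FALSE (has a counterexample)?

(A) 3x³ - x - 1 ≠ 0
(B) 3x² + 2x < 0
(A) Track d = LHS − RHS over the integers in [-1000, 1000]. Equality would need d = 0, but d changes sign only between consecutive integers, jumping over 0:
x = 0: LHS = 3·0³ - 0 - 1 = -1; -1 ≠ 0 — holds  (d = -1)
x = 1: LHS = 3·1³ - 1 - 1 = 1; 1 ≠ 0 — holds  (d = 1)
Away from these crossings d keeps a constant sign, and checking every integer in [-1000, 1000] confirms d ≠ 0 throughout. Hence the two sides are never equal, so the relation holds for every integer in [-1000, 1000].

(B) x = 0: LHS = 3·0² + 2·0 = 0; 0 < 0 — FAILS

Only (B) has a counterexample.

Answer: B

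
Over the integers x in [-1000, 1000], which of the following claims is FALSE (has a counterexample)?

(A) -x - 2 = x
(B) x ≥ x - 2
(A) x = 0: LHS = -0 - 2 = -2; -2 = 0 — FAILS

(B) Over all integers in [-1000, 1000], LHS − RHS is smallest at x = 0, where it equals 2:
x = 0: RHS = 0 - 2 = -2; 0 ≥ -2 — holds
At the ends of the range:
x = -1000: RHS = (-1000) - 2 = -1002; -1000 ≥ -1002 — holds
x = 1000: RHS = 1000 - 2 = 998; 1000 ≥ 998 — holds
Hence LHS − RHS is never negative, i.e. LHS ≥ RHS throughout, so the relation holds for every integer in [-1000, 1000].

Only (A) has a counterexample.

Answer: A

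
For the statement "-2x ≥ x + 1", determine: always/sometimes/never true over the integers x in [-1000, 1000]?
Holds at x = -1: LHS = -2·(-1) = 2, RHS = (-1) + 1 = 0; 2 ≥ 0 — holds
Fails at x = 0: LHS = -2·0 = 0, RHS = 0 + 1 = 1; 0 ≥ 1 — FAILS
It is satisfied by some integers in the range but not all.

Answer: Sometimes true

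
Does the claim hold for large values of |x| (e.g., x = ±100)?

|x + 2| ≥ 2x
x = 100: LHS = |100 + 2| = |102| = 102, RHS = 2·100 = 200; 102 ≥ 200 — FAILS
x = -100: LHS = |(-100) + 2| = |-98| = 98, RHS = 2·(-100) = -200; 98 ≥ -200 — holds

Answer: Partially: fails for x = 100, holds for x = -100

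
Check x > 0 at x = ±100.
x = 100: 100 > 0 — holds
x = -100: -100 > 0 — FAILS

Answer: Partially: holds for x = 100, fails for x = -100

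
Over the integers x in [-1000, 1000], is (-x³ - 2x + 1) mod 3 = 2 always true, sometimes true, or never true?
For a polynomial with integer coefficients, its value mod 3 depends only on x mod 3, so it suffices to check one representative of each residue class, x = 0, 1, 2:
x = 0: LHS = (-0³ - 2·0 + 1) mod 3 = 1 mod 3 = 1; 1 = 2 — FAILS
x = 1: LHS = (-1³ - 2·1 + 1) mod 3 = (-2) mod 3 = 1; 1 = 2 — FAILS
x = 2: LHS = (-2³ - 2·2 + 1) mod 3 = (-11) mod 3 = 1; 1 = 2 — FAILS
The relation fails in every residue class, so the claimed relation (=) fails for every integer in [-1000, 1000].

No integer in the range satisfies it.

Answer: Never true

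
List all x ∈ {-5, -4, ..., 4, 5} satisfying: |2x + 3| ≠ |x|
Holds for: {-5, -4, -2, 0, 1, 2, 3, 4, 5}
Fails for: {-3, -1}

Answer: {-5, -4, -2, 0, 1, 2, 3, 4, 5}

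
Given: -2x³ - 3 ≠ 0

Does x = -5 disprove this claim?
Substitute x = -5 into the relation:
x = -5: LHS = -2·(-5)³ - 3 = 247; 247 ≠ 0 — holds

The relation holds at x = -5, so it is not a counterexample.

Answer: No, x = -5 is not a counterexample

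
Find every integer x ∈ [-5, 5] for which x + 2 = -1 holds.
Holds for: {-3}
Fails for: {-5, -4, -2, -1, 0, 1, 2, 3, 4, 5}

Answer: {-3}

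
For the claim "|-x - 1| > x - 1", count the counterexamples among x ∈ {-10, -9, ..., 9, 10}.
Over all integers in [-10, 10], LHS − RHS is smallest at x = 0, where it equals 2:
x = 0: LHS = |-0 - 1| = |-1| = 1, RHS = 0 - 1 = -1; 1 > -1 — holds
At the ends of the range:
x = -10: LHS = |-(-10) - 1| = |9| = 9, RHS = (-10) - 1 = -11; 9 > -11 — holds
x = 10: LHS = |-10 - 1| = |-11| = 11, RHS = 10 - 1 = 9; 11 > 9 — holds
Hence LHS − RHS is never zero or negative, i.e. LHS > RHS throughout, so the relation holds for every integer in [-10, 10].

No counterexample appears in that range.

Answer: 0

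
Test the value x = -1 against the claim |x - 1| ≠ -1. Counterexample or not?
Substitute x = -1 into the relation:
x = -1: LHS = |(-1) - 1| = |-2| = 2; 2 ≠ -1 — holds

The relation holds at x = -1, so it is not a counterexample.

Answer: No, x = -1 is not a counterexample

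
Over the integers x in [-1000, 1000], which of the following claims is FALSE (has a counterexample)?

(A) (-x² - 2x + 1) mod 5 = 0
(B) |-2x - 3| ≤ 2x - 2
(A) x = 0: LHS = (-0² - 2·0 + 1) mod 5 = 1 mod 5 = 1; 1 = 0 — FAILS
(B) x = 0: LHS = |-2·0 - 3| = |-3| = 3, RHS = 2·0 - 2 = -2; 3 ≤ -2 — FAILS

Answer: Both A and B are false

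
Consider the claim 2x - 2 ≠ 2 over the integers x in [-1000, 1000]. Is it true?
The claim fails at x = 2:
x = 2: LHS = 2·2 - 2 = 2; 2 ≠ 2 — FAILS

Because a single integer refutes it, the statement is false.

Answer: False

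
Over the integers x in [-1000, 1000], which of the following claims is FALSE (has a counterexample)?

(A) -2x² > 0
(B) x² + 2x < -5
(A) x = 0: LHS = -2·0² = 0; 0 > 0 — FAILS
(B) x = 0: LHS = 0² + 2·0 = 0; 0 < -5 — FAILS

Answer: Both A and B are false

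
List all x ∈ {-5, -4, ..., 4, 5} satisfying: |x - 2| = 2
Holds for: {0, 4}
Fails for: {-5, -4, -3, -2, -1, 1, 2, 3, 5}

Answer: {0, 4}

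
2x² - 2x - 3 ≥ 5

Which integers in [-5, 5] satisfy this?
Holds for: {-5, -4, -3, -2, 3, 4, 5}
Fails for: {-1, 0, 1, 2}

Answer: {-5, -4, -3, -2, 3, 4, 5}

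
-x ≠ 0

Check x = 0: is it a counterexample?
Substitute x = 0 into the relation:
x = 0: LHS = -0 = 0; 0 ≠ 0 — FAILS

Since the claim fails at x = 0, this value is a counterexample.

Answer: Yes, x = 0 is a counterexample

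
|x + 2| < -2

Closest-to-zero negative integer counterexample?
Testing negative integers from -1 downward:
x = -1: LHS = |(-1) + 2| = |1| = 1; 1 < -2 — FAILS  ← closest negative counterexample to 0

Answer: x = -1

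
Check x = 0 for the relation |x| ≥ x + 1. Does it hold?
x = 0: LHS = |0| = 0, RHS = 0 + 1 = 1; 0 ≥ 1 — FAILS

The relation fails at x = 0, so x = 0 is a counterexample.

Answer: No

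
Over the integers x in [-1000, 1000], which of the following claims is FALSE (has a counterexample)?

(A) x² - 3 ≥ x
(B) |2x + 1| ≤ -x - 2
(A) x = 0: LHS = 0² - 3 = -3; -3 ≥ 0 — FAILS
(B) x = 0: LHS = |2·0 + 1| = |1| = 1, RHS = -0 - 2 = -2; 1 ≤ -2 — FAILS

Answer: Both A and B are false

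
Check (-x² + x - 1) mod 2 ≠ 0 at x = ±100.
x = 100: LHS = (-100² + 100 - 1) mod 2 = (-9901) mod 2 = 1; 1 ≠ 0 — holds
x = -100: LHS = (-(-100)² + (-100) - 1) mod 2 = (-10101) mod 2 = 1; 1 ≠ 0 — holds

Answer: Yes, holds for both x = 100 and x = -100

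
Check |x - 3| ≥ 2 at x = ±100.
x = 100: LHS = |100 - 3| = |97| = 97; 97 ≥ 2 — holds
x = -100: LHS = |(-100) - 3| = |-103| = 103; 103 ≥ 2 — holds

Answer: Yes, holds for both x = 100 and x = -100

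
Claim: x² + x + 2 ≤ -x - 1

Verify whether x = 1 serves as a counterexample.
Substitute x = 1 into the relation:
x = 1: LHS = 1² + 1 + 2 = 4, RHS = -1 - 1 = -2; 4 ≤ -2 — FAILS

Since the claim fails at x = 1, this value is a counterexample.

Answer: Yes, x = 1 is a counterexample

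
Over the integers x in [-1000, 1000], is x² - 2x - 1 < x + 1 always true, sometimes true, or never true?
Holds at x = 0: LHS = 0² - 2·0 - 1 = -1, RHS = 0 + 1 = 1; -1 < 1 — holds
Fails at x = -1: LHS = (-1)² - 2·(-1) - 1 = 2, RHS = (-1) + 1 = 0; 2 < 0 — FAILS
It is satisfied by some integers in the range but not all.

Answer: Sometimes true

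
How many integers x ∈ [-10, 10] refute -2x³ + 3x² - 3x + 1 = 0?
Counterexamples in [-10, 10]: {-10, -9, -8, -7, -6, -5, -4, -3, -2, -1, 0, 1, 2, 3, 4, 5, 6, 7, 8, 9, 10}.

Counting them gives 21 values.

Answer: 21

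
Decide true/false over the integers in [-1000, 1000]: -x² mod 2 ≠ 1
The claim fails at x = 1:
x = 1: LHS = (-1²) mod 2 = (-1) mod 2 = 1; 1 ≠ 1 — FAILS

Because a single integer refutes it, the statement is false.

Answer: False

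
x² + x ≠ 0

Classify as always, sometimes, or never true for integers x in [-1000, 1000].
Holds at x = 1: LHS = 1² + 1 = 2; 2 ≠ 0 — holds
Fails at x = 0: LHS = 0² + 0 = 0; 0 ≠ 0 — FAILS
It is satisfied by some integers in the range but not all.

Answer: Sometimes true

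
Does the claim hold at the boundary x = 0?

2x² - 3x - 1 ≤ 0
x = 0: LHS = 2·0² - 3·0 - 1 = -1; -1 ≤ 0 — holds

The relation is satisfied at x = 0.

Answer: Yes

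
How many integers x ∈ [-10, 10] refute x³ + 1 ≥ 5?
Counterexamples in [-10, 10]: {-10, -9, -8, -7, -6, -5, -4, -3, -2, -1, 0, 1}.

Counting them gives 12 values.

Answer: 12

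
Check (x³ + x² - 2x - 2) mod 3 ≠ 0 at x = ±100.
x = 100: LHS = (100³ + 100² - 2·100 - 2) mod 3 = 1009798 mod 3 = 1; 1 ≠ 0 — holds
x = -100: LHS = ((-100)³ + (-100)² - 2·(-100) - 2) mod 3 = (-989802) mod 3 = 0; 0 ≠ 0 — FAILS

Answer: Partially: holds for x = 100, fails for x = -100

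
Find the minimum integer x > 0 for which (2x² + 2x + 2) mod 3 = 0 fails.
Testing positive integers:
x = 1: LHS = (2·1² + 2·1 + 2) mod 3 = 6 mod 3 = 0; 0 = 0 — holds
x = 2: LHS = (2·2² + 2·2 + 2) mod 3 = 14 mod 3 = 2; 2 = 0 — FAILS  ← smallest positive counterexample

Answer: x = 2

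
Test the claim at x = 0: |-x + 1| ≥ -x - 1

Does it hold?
x = 0: LHS = |-0 + 1| = |1| = 1, RHS = -0 - 1 = -1; 1 ≥ -1 — holds

The relation is satisfied at x = 0.

Answer: Yes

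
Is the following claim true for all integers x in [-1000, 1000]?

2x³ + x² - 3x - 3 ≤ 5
The claim fails at x = 2:
x = 2: LHS = 2·2³ + 2² - 3·2 - 3 = 11; 11 ≤ 5 — FAILS

Because a single integer refutes it, the statement is false.

Answer: False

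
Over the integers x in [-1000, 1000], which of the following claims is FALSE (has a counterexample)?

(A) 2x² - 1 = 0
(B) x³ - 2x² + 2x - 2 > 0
(A) x = 0: LHS = 2·0² - 1 = -1; -1 = 0 — FAILS
(B) x = 0: LHS = 0³ - 2·0² + 2·0 - 2 = -2; -2 > 0 — FAILS

Answer: Both A and B are false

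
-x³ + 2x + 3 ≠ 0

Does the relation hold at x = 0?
x = 0: LHS = -0³ + 2·0 + 3 = 3; 3 ≠ 0 — holds

The relation is satisfied at x = 0.

Answer: Yes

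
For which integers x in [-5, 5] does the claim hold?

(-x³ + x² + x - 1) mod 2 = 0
Holds for: {-5, -3, -1, 1, 3, 5}
Fails for: {-4, -2, 0, 2, 4}

Answer: {-5, -3, -1, 1, 3, 5}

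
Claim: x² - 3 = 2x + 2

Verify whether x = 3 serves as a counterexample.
Substitute x = 3 into the relation:
x = 3: LHS = 3² - 3 = 6, RHS = 2·3 + 2 = 8; 6 = 8 — FAILS

Since the claim fails at x = 3, this value is a counterexample.

Answer: Yes, x = 3 is a counterexample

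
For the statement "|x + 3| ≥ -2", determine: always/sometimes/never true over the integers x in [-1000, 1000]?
An absolute value is never negative, so the left side is ≥ 0 for every x, while the right side is -2. Tightest case in [-1000, 1000] is x = -3:
x = -3: LHS = |(-3) + 3| = |0| = 0; 0 ≥ -2 — holds
Hence LHS − RHS is never negative, i.e. LHS ≥ RHS throughout, so the relation holds for every integer in [-1000, 1000].

No counterexample exists.

Answer: Always true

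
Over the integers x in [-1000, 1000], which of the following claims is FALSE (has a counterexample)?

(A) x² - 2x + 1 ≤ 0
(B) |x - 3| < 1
(A) x = 0: LHS = 0² - 2·0 + 1 = 1; 1 ≤ 0 — FAILS
(B) x = 0: LHS = |0 - 3| = |-3| = 3; 3 < 1 — FAILS

Answer: Both A and B are false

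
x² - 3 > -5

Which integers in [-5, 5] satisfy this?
Over all integers in [-5, 5], LHS − RHS is smallest at x = 0, where it equals 2:
x = 0: LHS = 0² - 3 = -3; -3 > -5 — holds
At the ends of the range:
x = -5: LHS = (-5)² - 3 = 22; 22 > -5 — holds
x = 5: LHS = 5² - 3 = 22; 22 > -5 — holds
Hence LHS − RHS is never zero or negative, i.e. LHS > RHS throughout, so the relation holds for every integer in [-5, 5].

Answer: All integers in [-5, 5]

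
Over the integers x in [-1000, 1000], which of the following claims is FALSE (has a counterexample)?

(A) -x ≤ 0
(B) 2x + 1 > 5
(A) x = -1: LHS = -(-1) = 1; 1 ≤ 0 — FAILS
(B) x = 0: LHS = 2·0 + 1 = 1; 1 > 5 — FAILS

Answer: Both A and B are false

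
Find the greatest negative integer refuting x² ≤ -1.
Testing negative integers from -1 downward:
x = -1: LHS = (-1)² = 1; 1 ≤ -1 — FAILS  ← closest negative counterexample to 0

Answer: x = -1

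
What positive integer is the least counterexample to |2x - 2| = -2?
Testing positive integers:
x = 1: LHS = |2·1 - 2| = |0| = 0; 0 = -2 — FAILS  ← smallest positive counterexample

Answer: x = 1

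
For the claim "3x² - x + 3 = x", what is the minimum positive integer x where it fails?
Testing positive integers:
x = 1: LHS = 3·1² - 1 + 3 = 5; 5 = 1 — FAILS  ← smallest positive counterexample

Answer: x = 1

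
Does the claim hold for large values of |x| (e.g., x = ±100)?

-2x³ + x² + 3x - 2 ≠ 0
x = 100: LHS = -2·100³ + 100² + 3·100 - 2 = -1989702; -1989702 ≠ 0 — holds
x = -100: LHS = -2·(-100)³ + (-100)² + 3·(-100) - 2 = 2009698; 2009698 ≠ 0 — holds

Answer: Yes, holds for both x = 100 and x = -100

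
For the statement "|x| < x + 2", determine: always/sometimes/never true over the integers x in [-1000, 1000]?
Holds at x = 0: LHS = |0| = 0, RHS = 0 + 2 = 2; 0 < 2 — holds
Fails at x = -1: LHS = |-1| = 1, RHS = (-1) + 2 = 1; 1 < 1 — FAILS
It is satisfied by some integers in the range but not all.

Answer: Sometimes true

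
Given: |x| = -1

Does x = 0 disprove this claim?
Substitute x = 0 into the relation:
x = 0: LHS = |0| = 0; 0 = -1 — FAILS

Since the claim fails at x = 0, this value is a counterexample.

Answer: Yes, x = 0 is a counterexample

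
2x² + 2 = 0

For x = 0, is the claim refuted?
Substitute x = 0 into the relation:
x = 0: LHS = 2·0² + 2 = 2; 2 = 0 — FAILS

Since the claim fails at x = 0, this value is a counterexample.

Answer: Yes, x = 0 is a counterexample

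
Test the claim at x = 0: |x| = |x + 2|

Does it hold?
x = 0: LHS = |0| = 0, RHS = |0 + 2| = |2| = 2; 0 = 2 — FAILS

The relation fails at x = 0, so x = 0 is a counterexample.

Answer: No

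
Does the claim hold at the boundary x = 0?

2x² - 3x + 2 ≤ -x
x = 0: LHS = 2·0² - 3·0 + 2 = 2, RHS = -0 = 0; 2 ≤ 0 — FAILS

The relation fails at x = 0, so x = 0 is a counterexample.

Answer: No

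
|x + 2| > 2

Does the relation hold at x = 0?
x = 0: LHS = |0 + 2| = |2| = 2; 2 > 2 — FAILS

The relation fails at x = 0, so x = 0 is a counterexample.

Answer: No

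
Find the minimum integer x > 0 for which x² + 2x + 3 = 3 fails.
Testing positive integers:
x = 1: LHS = 1² + 2·1 + 3 = 6; 6 = 3 — FAILS  ← smallest positive counterexample

Answer: x = 1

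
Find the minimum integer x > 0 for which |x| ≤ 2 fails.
Testing positive integers:
x = 1: LHS = |1| = 1; 1 ≤ 2 — holds
x = 2: LHS = |2| = 2; 2 ≤ 2 — holds
x = 3: LHS = |3| = 3; 3 ≤ 2 — FAILS  ← smallest positive counterexample

Answer: x = 3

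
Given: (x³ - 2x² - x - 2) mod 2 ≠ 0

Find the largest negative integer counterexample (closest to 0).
Testing negative integers from -1 downward:
x = -1: LHS = ((-1)³ - 2·(-1)² - (-1) - 2) mod 2 = (-4) mod 2 = 0; 0 ≠ 0 — FAILS  ← closest negative counterexample to 0

Answer: x = -1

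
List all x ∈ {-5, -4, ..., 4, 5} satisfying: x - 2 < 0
Holds for: {-5, -4, -3, -2, -1, 0, 1}
Fails for: {2, 3, 4, 5}

Answer: {-5, -4, -3, -2, -1, 0, 1}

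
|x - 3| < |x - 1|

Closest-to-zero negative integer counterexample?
Testing negative integers from -1 downward:
x = -1: LHS = |(-1) - 3| = |-4| = 4, RHS = |(-1) - 1| = |-2| = 2; 4 < 2 — FAILS  ← closest negative counterexample to 0

Answer: x = -1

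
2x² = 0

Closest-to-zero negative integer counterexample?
Testing negative integers from -1 downward:
x = -1: LHS = 2·(-1)² = 2; 2 = 0 — FAILS  ← closest negative counterexample to 0

Answer: x = -1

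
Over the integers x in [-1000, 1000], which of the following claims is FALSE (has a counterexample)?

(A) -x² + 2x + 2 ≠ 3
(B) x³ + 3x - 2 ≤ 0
(A) x = 1: LHS = -1² + 2·1 + 2 = 3; 3 ≠ 3 — FAILS
(B) x = 1: LHS = 1³ + 3·1 - 2 = 2; 2 ≤ 0 — FAILS

Answer: Both A and B are false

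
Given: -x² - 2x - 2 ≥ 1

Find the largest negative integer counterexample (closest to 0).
Testing negative integers from -1 downward:
x = -1: LHS = -(-1)² - 2·(-1) - 2 = -1; -1 ≥ 1 — FAILS  ← closest negative counterexample to 0

Answer: x = -1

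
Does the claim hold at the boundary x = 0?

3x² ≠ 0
x = 0: LHS = 3·0² = 0; 0 ≠ 0 — FAILS

The relation fails at x = 0, so x = 0 is a counterexample.

Answer: No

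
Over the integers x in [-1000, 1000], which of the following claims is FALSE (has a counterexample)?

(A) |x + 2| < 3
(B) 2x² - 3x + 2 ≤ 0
(A) x = 1: LHS = |1 + 2| = |3| = 3; 3 < 3 — FAILS
(B) x = 0: LHS = 2·0² - 3·0 + 2 = 2; 2 ≤ 0 — FAILS

Answer: Both A and B are false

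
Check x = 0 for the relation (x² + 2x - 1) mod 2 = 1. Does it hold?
x = 0: LHS = (0² + 2·0 - 1) mod 2 = (-1) mod 2 = 1; 1 = 1 — holds

The relation is satisfied at x = 0.

Answer: Yes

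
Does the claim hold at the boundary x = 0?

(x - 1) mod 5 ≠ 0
x = 0: LHS = (0 - 1) mod 5 = (-1) mod 5 = 4; 4 ≠ 0 — holds

The relation is satisfied at x = 0.

Answer: Yes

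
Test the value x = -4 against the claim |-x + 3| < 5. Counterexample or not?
Substitute x = -4 into the relation:
x = -4: LHS = |-(-4) + 3| = |7| = 7; 7 < 5 — FAILS

Since the claim fails at x = -4, this value is a counterexample.

Answer: Yes, x = -4 is a counterexample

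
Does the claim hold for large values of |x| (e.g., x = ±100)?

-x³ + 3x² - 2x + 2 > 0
x = 100: LHS = -100³ + 3·100² - 2·100 + 2 = -970198; -970198 > 0 — FAILS
x = -100: LHS = -(-100)³ + 3·(-100)² - 2·(-100) + 2 = 1030202; 1030202 > 0 — holds

Answer: Partially: fails for x = 100, holds for x = -100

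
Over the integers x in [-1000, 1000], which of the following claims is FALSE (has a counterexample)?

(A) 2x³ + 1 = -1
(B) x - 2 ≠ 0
(A) x = 0: LHS = 2·0³ + 1 = 1; 1 = -1 — FAILS
(B) x = 2: LHS = 2 - 2 = 0; 0 ≠ 0 — FAILS

Answer: Both A and B are false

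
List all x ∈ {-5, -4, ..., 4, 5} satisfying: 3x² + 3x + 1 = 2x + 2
Track d = LHS − RHS over the integers in [-5, 5]. Equality would need d = 0, but d changes sign only between consecutive integers, jumping over 0:
x = -1: LHS = 3·(-1)² + 3·(-1) + 1 = 1, RHS = 2·(-1) + 2 = 0; 1 = 0 — FAILS  (d = 1)
x = 0: LHS = 3·0² + 3·0 + 1 = 1, RHS = 2·0 + 2 = 2; 1 = 2 — FAILS  (d = -1)
x = 0: LHS = 3·0² + 3·0 + 1 = 1, RHS = 2·0 + 2 = 2; 1 = 2 — FAILS  (d = -1)
x = 1: LHS = 3·1² + 3·1 + 1 = 7, RHS = 2·1 + 2 = 4; 7 = 4 — FAILS  (d = 3)
Away from these crossings d keeps a constant sign, and checking every integer in [-5, 5] confirms d ≠ 0 throughout. Hence the two sides are never equal, so the claimed relation (=) fails for every integer in [-5, 5].

Answer: None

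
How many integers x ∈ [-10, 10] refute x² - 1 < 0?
Counterexamples in [-10, 10]: {-10, -9, -8, -7, -6, -5, -4, -3, -2, -1, 1, 2, 3, 4, 5, 6, 7, 8, 9, 10}.

Counting them gives 20 values.

Answer: 20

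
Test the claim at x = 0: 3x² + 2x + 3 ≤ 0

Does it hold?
x = 0: LHS = 3·0² + 2·0 + 3 = 3; 3 ≤ 0 — FAILS

The relation fails at x = 0, so x = 0 is a counterexample.

Answer: No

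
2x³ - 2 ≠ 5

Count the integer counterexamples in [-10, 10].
Track d = LHS − RHS over the integers in [-10, 10]. Equality would need d = 0, but d changes sign only between consecutive integers, jumping over 0:
x = 1: LHS = 2·1³ - 2 = 0; 0 ≠ 5 — holds  (d = -5)
x = 2: LHS = 2·2³ - 2 = 14; 14 ≠ 5 — holds  (d = 9)
Away from these crossings d keeps a constant sign, and checking every integer in [-10, 10] confirms d ≠ 0 throughout. Hence the two sides are never equal, so the relation holds for every integer in [-10, 10].

No counterexample appears in that range.

Answer: 0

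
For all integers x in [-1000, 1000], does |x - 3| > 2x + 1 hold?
The claim fails at x = 1:
x = 1: LHS = |1 - 3| = |-2| = 2, RHS = 2·1 + 1 = 3; 2 > 3 — FAILS

Because a single integer refutes it, the statement is false.

Answer: False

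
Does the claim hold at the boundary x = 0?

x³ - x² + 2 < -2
x = 0: LHS = 0³ - 0² + 2 = 2; 2 < -2 — FAILS

The relation fails at x = 0, so x = 0 is a counterexample.

Answer: No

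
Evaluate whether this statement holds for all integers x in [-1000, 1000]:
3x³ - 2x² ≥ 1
The claim fails at x = 0:
x = 0: LHS = 3·0³ - 2·0² = 0; 0 ≥ 1 — FAILS

Because a single integer refutes it, the statement is false.

Answer: False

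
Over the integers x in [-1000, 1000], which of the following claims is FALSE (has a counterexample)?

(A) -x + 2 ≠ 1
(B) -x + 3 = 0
(A) x = 1: LHS = -1 + 2 = 1; 1 ≠ 1 — FAILS
(B) x = 0: LHS = -0 + 3 = 3; 3 = 0 — FAILS

Answer: Both A and B are false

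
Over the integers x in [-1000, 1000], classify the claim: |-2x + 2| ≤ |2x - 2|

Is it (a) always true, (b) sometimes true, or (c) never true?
Over all integers in [-1000, 1000], LHS − RHS is largest at x = 0, where it equals 0:
x = 0: LHS = |-2·0 + 2| = |2| = 2, RHS = |2·0 - 2| = |-2| = 2; 2 ≤ 2 — holds
At the ends of the range:
x = -1000: LHS = |-2·(-1000) + 2| = |2002| = 2002, RHS = |2·(-1000) - 2| = |-2002| = 2002; 2002 ≤ 2002 — holds
x = 1000: LHS = |-2·1000 + 2| = |-1998| = 1998, RHS = |2·1000 - 2| = |1998| = 1998; 1998 ≤ 1998 — holds
Hence LHS − RHS is never positive, i.e. LHS ≤ RHS throughout, so the relation holds for every integer in [-1000, 1000].

No counterexample exists.

Answer: Always true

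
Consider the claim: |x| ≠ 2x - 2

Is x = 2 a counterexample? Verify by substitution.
Substitute x = 2 into the relation:
x = 2: LHS = |2| = 2, RHS = 2·2 - 2 = 2; 2 ≠ 2 — FAILS

Since the claim fails at x = 2, this value is a counterexample.

Answer: Yes, x = 2 is a counterexample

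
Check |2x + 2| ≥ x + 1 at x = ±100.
x = 100: LHS = |2·100 + 2| = |202| = 202, RHS = 100 + 1 = 101; 202 ≥ 101 — holds
x = -100: LHS = |2·(-100) + 2| = |-198| = 198, RHS = (-100) + 1 = -99; 198 ≥ -99 — holds

Answer: Yes, holds for both x = 100 and x = -100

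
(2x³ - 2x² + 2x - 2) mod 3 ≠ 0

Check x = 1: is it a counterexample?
Substitute x = 1 into the relation:
x = 1: LHS = (2·1³ - 2·1² + 2·1 - 2) mod 3 = 0 mod 3 = 0; 0 ≠ 0 — FAILS

Since the claim fails at x = 1, this value is a counterexample.

Answer: Yes, x = 1 is a counterexample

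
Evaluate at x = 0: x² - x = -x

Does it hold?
x = 0: LHS = 0² - 0 = 0, RHS = -0 = 0; 0 = 0 — holds

The relation is satisfied at x = 0.

Answer: Yes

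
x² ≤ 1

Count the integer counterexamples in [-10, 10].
Counterexamples in [-10, 10]: {-10, -9, -8, -7, -6, -5, -4, -3, -2, 2, 3, 4, 5, 6, 7, 8, 9, 10}.

Counting them gives 18 values.

Answer: 18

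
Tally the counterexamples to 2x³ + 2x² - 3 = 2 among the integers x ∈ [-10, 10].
Counterexamples in [-10, 10]: {-10, -9, -8, -7, -6, -5, -4, -3, -2, -1, 0, 1, 2, 3, 4, 5, 6, 7, 8, 9, 10}.

Counting them gives 21 values.

Answer: 21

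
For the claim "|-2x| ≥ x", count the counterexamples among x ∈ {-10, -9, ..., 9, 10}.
Over all integers in [-10, 10], LHS − RHS is smallest at x = 0, where it equals 0:
x = 0: LHS = |-2·0| = |0| = 0; 0 ≥ 0 — holds
At the ends of the range:
x = -10: LHS = |-2·(-10)| = |20| = 20; 20 ≥ -10 — holds
x = 10: LHS = |-2·10| = |-20| = 20; 20 ≥ 10 — holds
Hence LHS − RHS is never negative, i.e. LHS ≥ RHS throughout, so the relation holds for every integer in [-10, 10].

No counterexample appears in that range.

Answer: 0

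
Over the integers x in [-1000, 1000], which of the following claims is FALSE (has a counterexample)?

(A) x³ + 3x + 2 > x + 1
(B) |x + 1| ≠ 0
(A) x = -1: LHS = (-1)³ + 3·(-1) + 2 = -2, RHS = (-1) + 1 = 0; -2 > 0 — FAILS
(B) x = -1: LHS = |(-1) + 1| = |0| = 0; 0 ≠ 0 — FAILS

Answer: Both A and B are false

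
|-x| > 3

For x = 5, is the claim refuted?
Substitute x = 5 into the relation:
x = 5: LHS = |-5| = 5; 5 > 3 — holds

The claim holds here, so x = 5 is not a counterexample. (A counterexample exists elsewhere, e.g. x = 0.)

Answer: No, x = 5 is not a counterexample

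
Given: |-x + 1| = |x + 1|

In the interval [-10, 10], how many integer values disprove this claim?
Counterexamples in [-10, 10]: {-10, -9, -8, -7, -6, -5, -4, -3, -2, -1, 1, 2, 3, 4, 5, 6, 7, 8, 9, 10}.

Counting them gives 20 values.

Answer: 20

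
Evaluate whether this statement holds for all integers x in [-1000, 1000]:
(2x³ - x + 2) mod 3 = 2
The claim fails at x = 1:
x = 1: LHS = (2·1³ - 1 + 2) mod 3 = 3 mod 3 = 0; 0 = 2 — FAILS

Because a single integer refutes it, the statement is false.

Answer: False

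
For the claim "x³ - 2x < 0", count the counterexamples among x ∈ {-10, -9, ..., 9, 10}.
Counterexamples in [-10, 10]: {-1, 0, 2, 3, 4, 5, 6, 7, 8, 9, 10}.

Counting them gives 11 values.

Answer: 11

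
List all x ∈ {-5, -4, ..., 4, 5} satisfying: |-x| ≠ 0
Holds for: {-5, -4, -3, -2, -1, 1, 2, 3, 4, 5}
Fails for: {0}

Answer: {-5, -4, -3, -2, -1, 1, 2, 3, 4, 5}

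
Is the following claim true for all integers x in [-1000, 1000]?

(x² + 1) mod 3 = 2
The claim fails at x = 0:
x = 0: LHS = (0² + 1) mod 3 = 1 mod 3 = 1; 1 = 2 — FAILS

Because a single integer refutes it, the statement is false.

Answer: False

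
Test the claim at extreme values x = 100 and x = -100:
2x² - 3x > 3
x = 100: LHS = 2·100² - 3·100 = 19700; 19700 > 3 — holds
x = -100: LHS = 2·(-100)² - 3·(-100) = 20300; 20300 > 3 — holds

Answer: Yes, holds for both x = 100 and x = -100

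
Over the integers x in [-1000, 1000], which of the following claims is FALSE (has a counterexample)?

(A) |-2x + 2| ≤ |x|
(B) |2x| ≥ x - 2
(A) x = 0: LHS = |-2·0 + 2| = |2| = 2, RHS = |0| = 0; 2 ≤ 0 — FAILS

(B) Over all integers in [-1000, 1000], LHS − RHS is smallest at x = 0, where it equals 2:
x = 0: LHS = |2·0| = |0| = 0, RHS = 0 - 2 = -2; 0 ≥ -2 — holds
At the ends of the range:
x = -1000: LHS = |2·(-1000)| = |-2000| = 2000, RHS = (-1000) - 2 = -1002; 2000 ≥ -1002 — holds
x = 1000: LHS = |2·1000| = |2000| = 2000, RHS = 1000 - 2 = 998; 2000 ≥ 998 — holds
Hence LHS − RHS is never negative, i.e. LHS ≥ RHS throughout, so the relation holds for every integer in [-1000, 1000].

Only (A) has a counterexample.

Answer: A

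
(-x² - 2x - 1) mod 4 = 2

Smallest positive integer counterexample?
Testing positive integers:
x = 1: LHS = (-1² - 2·1 - 1) mod 4 = (-4) mod 4 = 0; 0 = 2 — FAILS  ← smallest positive counterexample

Answer: x = 1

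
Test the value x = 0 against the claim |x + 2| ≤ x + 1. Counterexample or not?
Substitute x = 0 into the relation:
x = 0: LHS = |0 + 2| = |2| = 2, RHS = 0 + 1 = 1; 2 ≤ 1 — FAILS

Since the claim fails at x = 0, this value is a counterexample.

Answer: Yes, x = 0 is a counterexample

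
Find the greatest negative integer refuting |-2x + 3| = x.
Testing negative integers from -1 downward:
x = -1: LHS = |-2·(-1) + 3| = |5| = 5; 5 = -1 — FAILS  ← closest negative counterexample to 0

Answer: x = -1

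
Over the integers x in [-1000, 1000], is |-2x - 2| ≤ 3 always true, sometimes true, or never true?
Holds at x = 0: LHS = |-2·0 - 2| = |-2| = 2; 2 ≤ 3 — holds
Fails at x = 1: LHS = |-2·1 - 2| = |-4| = 4; 4 ≤ 3 — FAILS
It is satisfied by some integers in the range but not all.

Answer: Sometimes true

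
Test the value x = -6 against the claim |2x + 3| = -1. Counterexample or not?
Substitute x = -6 into the relation:
x = -6: LHS = |2·(-6) + 3| = |-9| = 9; 9 = -1 — FAILS

Since the claim fails at x = -6, this value is a counterexample.

Answer: Yes, x = -6 is a counterexample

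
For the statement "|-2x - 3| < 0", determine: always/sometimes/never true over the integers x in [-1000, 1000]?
An absolute value is never negative, so the left side is ≥ 0 for every x, while the right side is 0. Tightest case in [-1000, 1000] is x = -1:
x = -1: LHS = |-2·(-1) - 3| = |-1| = 1; 1 < 0 — FAILS
Hence LHS − RHS is never negative, i.e. LHS ≥ RHS throughout, so the claimed relation (<) fails for every integer in [-1000, 1000].

No integer in the range satisfies it.

Answer: Never true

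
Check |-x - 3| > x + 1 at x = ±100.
x = 100: LHS = |-100 - 3| = |-103| = 103, RHS = 100 + 1 = 101; 103 > 101 — holds
x = -100: LHS = |-(-100) - 3| = |97| = 97, RHS = (-100) + 1 = -99; 97 > -99 — holds

Answer: Yes, holds for both x = 100 and x = -100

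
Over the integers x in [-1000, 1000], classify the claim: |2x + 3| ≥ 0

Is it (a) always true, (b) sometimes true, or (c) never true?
An absolute value is never negative, so the left side is ≥ 0 for every x, while the right side is 0. Tightest case in [-1000, 1000] is x = -1:
x = -1: LHS = |2·(-1) + 3| = |1| = 1; 1 ≥ 0 — holds
Hence LHS − RHS is never negative, i.e. LHS ≥ RHS throughout, so the relation holds for every integer in [-1000, 1000].

No counterexample exists.

Answer: Always true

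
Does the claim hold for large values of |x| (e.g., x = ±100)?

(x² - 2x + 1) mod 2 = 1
x = 100: LHS = (100² - 2·100 + 1) mod 2 = 9801 mod 2 = 1; 1 = 1 — holds
x = -100: LHS = ((-100)² - 2·(-100) + 1) mod 2 = 10201 mod 2 = 1; 1 = 1 — holds

Answer: Yes, holds for both x = 100 and x = -100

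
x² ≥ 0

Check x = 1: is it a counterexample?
Substitute x = 1 into the relation:
x = 1: LHS = 1² = 1; 1 ≥ 0 — holds

The relation holds at x = 1, so it is not a counterexample.

Answer: No, x = 1 is not a counterexample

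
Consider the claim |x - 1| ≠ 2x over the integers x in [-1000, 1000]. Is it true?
Track d = LHS − RHS over the integers in [-1000, 1000]. Equality would need d = 0, but d changes sign only between consecutive integers, jumping over 0:
x = 0: LHS = |0 - 1| = |-1| = 1, RHS = 2·0 = 0; 1 ≠ 0 — holds  (d = 1)
x = 1: LHS = |1 - 1| = |0| = 0, RHS = 2·1 = 2; 0 ≠ 2 — holds  (d = -2)
Away from these crossings d keeps a constant sign, and checking every integer in [-1000, 1000] confirms d ≠ 0 throughout. Hence the two sides are never equal, so the relation holds for every integer in [-1000, 1000].

No counterexample exists.

Answer: True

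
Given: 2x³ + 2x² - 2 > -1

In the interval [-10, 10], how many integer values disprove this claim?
Counterexamples in [-10, 10]: {-10, -9, -8, -7, -6, -5, -4, -3, -2, -1, 0}.

Counting them gives 11 values.

Answer: 11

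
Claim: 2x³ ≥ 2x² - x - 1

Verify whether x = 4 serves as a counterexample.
Substitute x = 4 into the relation:
x = 4: LHS = 2·4³ = 128, RHS = 2·4² - 4 - 1 = 27; 128 ≥ 27 — holds

The claim holds here, so x = 4 is not a counterexample. (A counterexample exists elsewhere, e.g. x = -1.)

Answer: No, x = 4 is not a counterexample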